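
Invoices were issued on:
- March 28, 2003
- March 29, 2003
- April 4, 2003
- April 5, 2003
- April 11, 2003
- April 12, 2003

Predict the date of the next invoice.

April 18, 2003

Gaps: 1, 6, 1, 6, 1 days — not constant, but cyclic with period 2.
The events fall on every Friday and Saturday.
The following Friday is April 18, 2003.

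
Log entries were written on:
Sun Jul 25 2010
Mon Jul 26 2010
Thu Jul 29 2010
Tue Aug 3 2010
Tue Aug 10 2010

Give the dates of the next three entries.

Gaps: 1, 3, 5, 7 days — each gap is 2 larger than the previous one.
Next gap: 9 days. Tue Aug 10 2010 + 9 days = Thu Aug 19 2010.
Next gap: 11 days. Thu Aug 19 2010 + 11 days = Mon Aug 30 2010.
Next gap: 13 days. Mon Aug 30 2010 + 13 days = Sun Sep 12 2010.

Thu Aug 19 2010, Mon Aug 30 2010, Sun Sep 12 2010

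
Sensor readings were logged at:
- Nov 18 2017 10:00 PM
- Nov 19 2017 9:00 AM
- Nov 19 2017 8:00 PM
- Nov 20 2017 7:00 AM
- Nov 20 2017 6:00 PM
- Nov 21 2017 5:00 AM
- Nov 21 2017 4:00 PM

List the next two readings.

The interval is a steady 11 hours (11, 11, 11, 11, 11, 11).
Nov 21 2017 4:00 PM + 11 h = Nov 22 2017 3:00 AM.
Nov 22 2017 3:00 AM + 11 h = Nov 22 2017 2:00 PM.

Nov 22 2017 3:00 AM, Nov 22 2017 2:00 PM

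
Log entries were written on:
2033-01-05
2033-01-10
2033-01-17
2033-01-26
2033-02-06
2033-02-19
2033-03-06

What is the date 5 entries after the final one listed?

2033-06-19

Intervals are 5, 7, 9, 11, 13, 15 days — an arithmetic progression with common difference 2.
Next gap: 17 days. 2033-03-06 + 17 days = 2033-03-23.
Next gap: 19 days. 2033-03-23 + 19 days = 2033-04-11.
Next gap: 21 days. 2033-04-11 + 21 days = 2033-05-02.
Next gap: 23 days. 2033-05-02 + 23 days = 2033-05-25.
Next gap: 25 days. 2033-05-25 + 25 days = 2033-06-19.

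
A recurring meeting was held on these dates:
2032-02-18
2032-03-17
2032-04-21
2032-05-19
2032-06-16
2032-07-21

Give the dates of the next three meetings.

2032-08-18, 2032-09-15, 2032-10-20

Gaps: 28, 35, 28, 28, 35 days — a mix of 28 and 35. Every date is a Wednesday.
Each is the 3rd Wednesday of its month.
3rd Wednesday of August 2032: 2032-08-18.
September 2032 — 3rd Wednesday is 2032-09-15.
3rd Wednesday of October 2032: 2032-10-20.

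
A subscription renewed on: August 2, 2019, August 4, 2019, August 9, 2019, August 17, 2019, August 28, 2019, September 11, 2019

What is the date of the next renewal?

The spacing grows by 3 each time: 2, 5, 8, 11, 14 days.
Next gap: 17 days. September 11, 2019 + 17 days = September 28, 2019.

September 28, 2019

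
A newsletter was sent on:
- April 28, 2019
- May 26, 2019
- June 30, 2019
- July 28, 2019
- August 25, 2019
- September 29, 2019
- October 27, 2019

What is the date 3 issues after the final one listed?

January 26, 2020

These are Sundays with 28, 35, 28, 28, 35, 28-day gaps.
Each is the final Sunday of its month — June 30, 2019 is past the 28th, so '4th Sunday' doesn't fit.
Last Sunday of November 2019: November 24, 2019.
December 2019 ends with Sunday December 29, 2019.
January 2020 ends with Sunday January 26, 2020.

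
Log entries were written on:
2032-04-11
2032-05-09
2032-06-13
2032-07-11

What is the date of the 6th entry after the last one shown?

These are Sundays at 28- or 35-day spacing (28, 35, 28).
The pattern: 2nd Sunday of the month.
August 2032 — 2nd Sunday is 2032-08-08.
2nd Sunday of September 2032: 2032-09-12.
October 2032 — 2nd Sunday is 2032-10-10.
2nd Sunday of November 2032: 2032-11-14.
December 2032 — 2nd Sunday is 2032-12-12.
January 2033 — 2nd Sunday is 2033-01-09.

2033-01-09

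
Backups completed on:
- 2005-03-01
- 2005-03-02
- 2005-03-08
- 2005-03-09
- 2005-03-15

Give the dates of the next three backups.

2005-03-16, 2005-03-22, 2005-03-23

The gap pattern 1, 6, 1, 6 repeats every 2 events.
These are the Tuesdays and Wednesdays of each week.
The following Wednesday is 2005-03-16.
The following Tuesday is 2005-03-22.
The following Wednesday is 2005-03-23.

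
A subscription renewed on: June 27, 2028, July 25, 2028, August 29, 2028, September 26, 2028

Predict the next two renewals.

All Tuesdays; the gaps (28, 35, 28) vary with month length.
This is the last Tuesday of each month.
October 2028 ends with Tuesday October 31, 2028.
Last Tuesday of November 2028: November 28, 2028.

October 31, 2028; November 28, 2028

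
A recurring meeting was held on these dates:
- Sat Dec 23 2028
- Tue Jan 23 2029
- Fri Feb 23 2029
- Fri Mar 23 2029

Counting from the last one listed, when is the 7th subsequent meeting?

Tue Oct 23 2029

The day-of-month is always 23 (31, 31, 28 days between events).
So this recurs on the 23rd of each month.
Next: April 2029 → Mon Apr 23 2029.
Next: May 2029 → Wed May 23 2029.
Next: June 2029 → Sat Jun 23 2029.
Next: July 2029 → Mon Jul 23 2029.
Next: August 2029 → Thu Aug 23 2029.
September 2029: Sun Sep 23 2029.
October 2029: Tue Oct 23 2029.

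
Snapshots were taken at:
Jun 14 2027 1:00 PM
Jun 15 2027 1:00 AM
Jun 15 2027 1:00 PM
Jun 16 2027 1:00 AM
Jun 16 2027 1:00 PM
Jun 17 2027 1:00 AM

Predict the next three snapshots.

The interval is a steady 12 hours (12, 12, 12, 12, 12).
Jun 17 2027 1:00 AM + 12 h = Jun 17 2027 1:00 PM.
Jun 17 2027 1:00 PM + 12 h = Jun 18 2027 1:00 AM.
Jun 18 2027 1:00 AM + 12 h = Jun 18 2027 1:00 PM.

Jun 17 2027 1:00 PM, Jun 18 2027 1:00 AM, Jun 18 2027 1:00 PM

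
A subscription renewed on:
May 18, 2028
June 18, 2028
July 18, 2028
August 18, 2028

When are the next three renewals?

Each date is the 18th; the gaps (31, 30, 31) track the month lengths.
The rule is the 18th of each month.
Next: September 2028 → September 18, 2028.
October 2028: October 18, 2028.
November 2028: November 18, 2028.

September 18, 2028; October 18, 2028; November 18, 2028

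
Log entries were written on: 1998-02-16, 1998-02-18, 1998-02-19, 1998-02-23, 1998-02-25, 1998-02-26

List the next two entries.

1998-03-02, 1998-03-04

The gap pattern 2, 1, 4, 2, 1 repeats every 3 events.
These are the Mondays, Wednesdays and Thursdays of each week.
The following Monday is 1998-03-02.
The following Wednesday is 1998-03-04.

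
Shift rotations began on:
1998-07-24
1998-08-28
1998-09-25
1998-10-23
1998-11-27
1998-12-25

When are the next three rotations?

These are Fridays at 28- or 35-day spacing (35, 28, 28, 35, 28).
The pattern: 4th Friday of the month.
January 1999 — 4th Friday is 1999-01-22.
4th Friday of February 1999: 1999-02-26.
4th Friday of March 1999: 1999-03-26.

1999-01-22, 1999-02-26, 1999-03-26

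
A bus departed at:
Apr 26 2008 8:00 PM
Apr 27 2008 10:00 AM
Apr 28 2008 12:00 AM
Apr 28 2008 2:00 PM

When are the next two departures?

Gaps: 14, 14, 14 hours — each event is 14 hours after the previous one.
Apr 28 2008 2:00 PM + 14 h = Apr 29 2008 4:00 AM.
Apr 29 2008 4:00 AM + 14 h = Apr 29 2008 6:00 PM.

Apr 29 2008 4:00 AM, Apr 29 2008 6:00 PM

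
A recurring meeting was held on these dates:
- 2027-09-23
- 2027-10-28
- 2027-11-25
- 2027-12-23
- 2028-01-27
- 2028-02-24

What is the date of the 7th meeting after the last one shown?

Gaps: 35, 28, 28, 35, 28 days — a mix of 28 and 35. Every date is a Thursday.
Each is the 4th Thursday of its month.
4th Thursday of March 2028: 2028-03-23.
4th Thursday of April 2028: 2028-04-27.
May 2028 — 4th Thursday is 2028-05-25.
June 2028 — 4th Thursday is 2028-06-22.
4th Thursday of July 2028: 2028-07-27.
August 2028 — 4th Thursday is 2028-08-24.
4th Thursday of September 2028: 2028-09-28.

2028-09-28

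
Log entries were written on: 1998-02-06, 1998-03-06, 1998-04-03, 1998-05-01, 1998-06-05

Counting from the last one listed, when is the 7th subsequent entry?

1999-01-01

These are Fridays at 28- or 35-day spacing (28, 28, 28, 35).
The pattern: 1st Friday of the month.
July 1998 — 1st Friday is 1998-07-03.
August 1998 — 1st Friday is 1998-08-07.
1st Friday of September 1998: 1998-09-04.
1st Friday of October 1998: 1998-10-02.
November 1998 — 1st Friday is 1998-11-06.
December 1998 — 1st Friday is 1998-12-04.
1st Friday of January 1999: 1999-01-01.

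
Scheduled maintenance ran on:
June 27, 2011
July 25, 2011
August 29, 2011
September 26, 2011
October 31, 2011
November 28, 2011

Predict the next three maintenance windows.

December 26, 2011; January 30, 2012; February 27, 2012

These are Mondays with 28, 35, 28, 35, 28-day gaps.
Each is the final Monday of its month — August 29, 2011 is past the 28th, so '4th Monday' doesn't fit.
Last Monday of December 2011: December 26, 2011.
Last Monday of January 2012: January 30, 2012.
Last Monday of February 2012: February 27, 2012.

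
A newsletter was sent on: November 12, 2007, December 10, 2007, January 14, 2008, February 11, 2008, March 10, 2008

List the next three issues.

Gaps: 28, 35, 28, 28 days — a mix of 28 and 35. Every date is a Monday.
Each is the 2nd Monday of its month.
April 2008 — 2nd Monday is April 14, 2008.
May 2008 — 2nd Monday is May 12, 2008.
2nd Monday of June 2008: June 9, 2008.

April 14, 2008; May 12, 2008; June 9, 2008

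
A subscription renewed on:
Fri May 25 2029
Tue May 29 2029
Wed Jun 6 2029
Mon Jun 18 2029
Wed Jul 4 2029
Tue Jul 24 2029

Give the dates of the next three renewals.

Fri Aug 17 2029, Fri Sep 14 2029, Tue Oct 16 2029

Gaps: 4, 8, 12, 16, 20 days — each gap is 4 larger than the previous one.
Next gap: 24 days. Tue Jul 24 2029 + 24 days = Fri Aug 17 2029.
Next gap: 28 days. Fri Aug 17 2029 + 28 days = Fri Sep 14 2029.
Next gap: 32 days. Fri Sep 14 2029 + 32 days = Tue Oct 16 2029.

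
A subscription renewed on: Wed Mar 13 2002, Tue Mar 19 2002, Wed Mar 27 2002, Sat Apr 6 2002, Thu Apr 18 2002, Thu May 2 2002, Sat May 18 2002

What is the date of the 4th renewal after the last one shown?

Sat Aug 10 2002

Gaps: 6, 8, 10, 12, 14, 16 days — each gap is 2 larger than the previous one.
Next gap: 18 days. Sat May 18 2002 + 18 days = Wed Jun 5 2002.
Next gap: 20 days. Wed Jun 5 2002 + 20 days = Tue Jun 25 2002.
Next gap: 22 days. Tue Jun 25 2002 + 22 days = Wed Jul 17 2002.
Next gap: 24 days. Wed Jul 17 2002 + 24 days = Sat Aug 10 2002.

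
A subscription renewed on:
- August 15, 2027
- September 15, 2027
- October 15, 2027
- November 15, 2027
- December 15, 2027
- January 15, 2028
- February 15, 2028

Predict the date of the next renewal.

Each date is the 15th; the gaps (31, 30, 31, 30, 31, 31) track the month lengths.
The rule is the 15th of each month.
March 2028: March 15, 2028.

March 15, 2028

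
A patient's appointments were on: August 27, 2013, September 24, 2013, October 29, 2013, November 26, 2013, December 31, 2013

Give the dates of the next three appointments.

January 28, 2014; February 25, 2014; March 25, 2014

Every date is a Tuesday; gaps 28, 35, 28, 35 days.
Each is the last Tuesday of its month (at least one falls on the 29th or later, ruling out '4th Tuesday').
Last Tuesday of January 2014: January 28, 2014.
Last Tuesday of February 2014: February 25, 2014.
Last Tuesday of March 2014: March 25, 2014.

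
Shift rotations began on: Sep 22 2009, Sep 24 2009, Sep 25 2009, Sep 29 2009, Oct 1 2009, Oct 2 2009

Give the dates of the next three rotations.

Oct 6 2009, Oct 8 2009, Oct 9 2009

Gaps: 2, 1, 4, 2, 1 days — not constant, but cyclic with period 3.
The events fall on every Tuesday, Thursday and Friday.
Next Tuesday: Oct 6 2009.
The following Thursday is Oct 8 2009.
The following Friday is Oct 9 2009.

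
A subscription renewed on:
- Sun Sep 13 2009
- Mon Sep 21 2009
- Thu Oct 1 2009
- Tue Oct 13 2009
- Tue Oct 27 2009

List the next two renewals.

Thu Nov 12 2009, Mon Nov 30 2009

Gaps: 8, 10, 12, 14 days — each gap is 2 larger than the previous one.
Next gap: 16 days. Tue Oct 27 2009 + 16 days = Thu Nov 12 2009.
Next gap: 18 days. Thu Nov 12 2009 + 18 days = Mon Nov 30 2009.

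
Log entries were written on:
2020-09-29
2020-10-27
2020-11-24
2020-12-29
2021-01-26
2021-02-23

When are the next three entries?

2021-03-30, 2021-04-27, 2021-05-25

Every date is a Tuesday; gaps 28, 28, 35, 28, 28 days.
Each is the last Tuesday of its month (at least one falls on the 29th or later, ruling out '4th Tuesday').
March 2021 ends with Tuesday 2021-03-30.
April 2021 ends with Tuesday 2021-04-27.
May 2021 ends with Tuesday 2021-05-25.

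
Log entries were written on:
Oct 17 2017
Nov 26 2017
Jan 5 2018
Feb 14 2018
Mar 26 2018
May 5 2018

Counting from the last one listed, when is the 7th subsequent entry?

Gaps between consecutive events: 40, 40, 40, 40, 40 days — a constant 40-day interval.
May 5 2018 + 40 days = Jun 14 2018.
Jun 14 2018 + 40 days = Jul 24 2018.
Jul 24 2018 + 40 days = Sep 2 2018.
Sep 2 2018 + 40 days = Oct 12 2018.
Oct 12 2018 + 40 days = Nov 21 2018.
Nov 21 2018 + 40 days = Dec 31 2018.
Dec 31 2018 + 40 days = Feb 9 2019.

Feb 9 2019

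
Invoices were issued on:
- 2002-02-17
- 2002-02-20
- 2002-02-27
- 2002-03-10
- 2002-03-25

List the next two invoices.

2002-04-13, 2002-05-06

Intervals are 3, 7, 11, 15 days — an arithmetic progression with common difference 4.
Next gap: 19 days. 2002-03-25 + 19 days = 2002-04-13.
Next gap: 23 days. 2002-04-13 + 23 days = 2002-05-06.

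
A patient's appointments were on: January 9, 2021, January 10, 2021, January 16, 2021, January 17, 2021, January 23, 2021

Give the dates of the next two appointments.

The gap pattern 1, 6, 1, 6 repeats every 2 events.
These are the Saturdays and Sundays of each week.
The following Sunday is January 24, 2021.
Next Saturday: January 30, 2021.

January 24, 2021; January 30, 2021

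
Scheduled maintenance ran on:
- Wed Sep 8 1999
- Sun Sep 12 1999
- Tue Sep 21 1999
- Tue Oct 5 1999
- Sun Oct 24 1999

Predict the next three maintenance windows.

Intervals are 4, 9, 14, 19 days — an arithmetic progression with common difference 5.
Next gap: 24 days. Sun Oct 24 1999 + 24 days = Wed Nov 17 1999.
Next gap: 29 days. Wed Nov 17 1999 + 29 days = Thu Dec 16 1999.
Next gap: 34 days. Thu Dec 16 1999 + 34 days = Wed Jan 19 2000.

Wed Nov 17 1999, Thu Dec 16 1999, Wed Jan 19 2000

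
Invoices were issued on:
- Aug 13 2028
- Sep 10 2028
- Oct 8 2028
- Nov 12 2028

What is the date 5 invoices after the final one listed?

Apr 8 2029

All dates are Sundays, 28, 28, 35 days apart.
Specifically, the 2nd Sunday of each month.
December 2028 — 2nd Sunday is Dec 10 2028.
2nd Sunday of January 2029: Jan 14 2029.
February 2029 — 2nd Sunday is Feb 11 2029.
March 2029 — 2nd Sunday is Mar 11 2029.
2nd Sunday of April 2029: Apr 8 2029.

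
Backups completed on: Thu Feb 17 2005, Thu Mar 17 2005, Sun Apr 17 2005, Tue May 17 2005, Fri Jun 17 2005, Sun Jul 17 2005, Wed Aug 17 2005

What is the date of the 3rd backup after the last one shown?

Gaps: 28, 31, 30, 31, 30, 31 days — not constant. Every event is on the 17th of the month.
Pattern: the 17th of each month.
Next: September 2005 → Sat Sep 17 2005.
October 2005: Mon Oct 17 2005.
November 2005: Thu Nov 17 2005.

Thu Nov 17 2005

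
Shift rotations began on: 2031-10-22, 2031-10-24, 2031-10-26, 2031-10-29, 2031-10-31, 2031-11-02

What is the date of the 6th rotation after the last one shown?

Every event lands on a Wednesday or Friday or Sunday (gaps cycle 2, 2, 3, 2, 2).
So the schedule is: every Wednesday, Friday and Sunday.
Next Wednesday: 2031-11-05.
The following Friday is 2031-11-07.
Next Sunday: 2031-11-09.
The following Wednesday is 2031-11-12.
The following Friday is 2031-11-14.
The following Sunday is 2031-11-16.

2031-11-16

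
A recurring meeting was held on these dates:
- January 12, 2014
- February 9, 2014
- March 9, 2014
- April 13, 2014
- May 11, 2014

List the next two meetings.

June 8, 2014; July 13, 2014

These are Sundays at 28- or 35-day spacing (28, 28, 35, 28).
The pattern: 2nd Sunday of the month.
June 2014 — 2nd Sunday is June 8, 2014.
July 2014 — 2nd Sunday is July 13, 2014.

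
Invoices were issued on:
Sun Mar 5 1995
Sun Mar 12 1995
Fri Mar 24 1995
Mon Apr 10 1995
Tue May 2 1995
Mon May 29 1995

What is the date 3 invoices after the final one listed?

Intervals are 7, 12, 17, 22, 27 days — an arithmetic progression with common difference 5.
Next gap: 32 days. Mon May 29 1995 + 32 days = Fri Jun 30 1995.
Next gap: 37 days. Fri Jun 30 1995 + 37 days = Sun Aug 6 1995.
Next gap: 42 days. Sun Aug 6 1995 + 42 days = Sun Sep 17 1995.

Sun Sep 17 1995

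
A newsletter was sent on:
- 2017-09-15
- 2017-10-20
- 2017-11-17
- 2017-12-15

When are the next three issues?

2018-01-19, 2018-02-16, 2018-03-16

These are Fridays at 28- or 35-day spacing (35, 28, 28).
The pattern: 3rd Friday of the month.
3rd Friday of January 2018: 2018-01-19.
February 2018 — 3rd Friday is 2018-02-16.
3rd Friday of March 2018: 2018-03-16.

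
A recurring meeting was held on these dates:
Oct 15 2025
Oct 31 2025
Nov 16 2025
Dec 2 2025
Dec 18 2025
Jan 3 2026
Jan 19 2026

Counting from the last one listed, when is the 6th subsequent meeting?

Apr 25 2026

Every event comes 16 days after the last (16, 16, 16, 16, 16, 16).
Jan 19 2026 + 16 days = Feb 4 2026.
Feb 4 2026 + 16 days = Feb 20 2026.
Feb 20 2026 + 16 days = Mar 8 2026.
Mar 8 2026 + 16 days = Mar 24 2026.
Mar 24 2026 + 16 days = Apr 9 2026.
Apr 9 2026 + 16 days = Apr 25 2026.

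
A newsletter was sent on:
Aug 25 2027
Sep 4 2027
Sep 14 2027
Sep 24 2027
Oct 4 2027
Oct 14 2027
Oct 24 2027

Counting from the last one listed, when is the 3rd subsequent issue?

Nov 23 2027

Every event comes 10 days after the last (10, 10, 10, 10, 10, 10).
Oct 24 2027 + 10 days = Nov 3 2027.
Nov 3 2027 + 10 days = Nov 13 2027.
Nov 13 2027 + 10 days = Nov 23 2027.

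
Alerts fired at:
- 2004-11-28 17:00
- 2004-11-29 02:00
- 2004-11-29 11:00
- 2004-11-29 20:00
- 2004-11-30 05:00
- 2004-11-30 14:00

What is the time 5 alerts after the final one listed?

The interval is a steady 9 hours (9, 9, 9, 9, 9).
2004-11-30 14:00 + 9 h = 2004-11-30 23:00.
2004-11-30 23:00 + 9 h = 2004-12-01 08:00.
2004-12-01 08:00 + 9 h = 2004-12-01 17:00.
2004-12-01 17:00 + 9 h = 2004-12-02 02:00.
2004-12-02 02:00 + 9 h = 2004-12-02 11:00.

2004-12-02 11:00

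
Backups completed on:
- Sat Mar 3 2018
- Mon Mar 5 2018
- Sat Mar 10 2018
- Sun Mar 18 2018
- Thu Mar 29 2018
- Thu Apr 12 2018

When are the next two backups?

Sun Apr 29 2018, Sat May 19 2018

Gaps: 2, 5, 8, 11, 14 days — each gap is 3 larger than the previous one.
Next gap: 17 days. Thu Apr 12 2018 + 17 days = Sun Apr 29 2018.
Next gap: 20 days. Sun Apr 29 2018 + 20 days = Sat May 19 2018.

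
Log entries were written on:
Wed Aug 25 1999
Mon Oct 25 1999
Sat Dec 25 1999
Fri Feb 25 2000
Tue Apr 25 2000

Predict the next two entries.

Sun Jun 25 2000, Fri Aug 25 2000

Each date is the 25th; the gaps (61, 61, 62, 60) track the month lengths.
The rule is the 25th of every 2 months.
June 2000: Sun Jun 25 2000.
August 2000: Fri Aug 25 2000.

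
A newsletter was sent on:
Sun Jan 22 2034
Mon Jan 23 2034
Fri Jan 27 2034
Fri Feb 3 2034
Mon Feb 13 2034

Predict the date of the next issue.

Sun Feb 26 2034

Intervals are 1, 4, 7, 10 days — an arithmetic progression with common difference 3.
Next gap: 13 days. Mon Feb 13 2034 + 13 days = Sun Feb 26 2034.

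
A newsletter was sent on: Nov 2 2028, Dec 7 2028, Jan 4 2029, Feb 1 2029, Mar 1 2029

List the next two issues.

Apr 5 2029, May 3 2029

All dates are Thursdays, 35, 28, 28, 28 days apart.
Specifically, the 1st Thursday of each month.
1st Thursday of April 2029: Apr 5 2029.
1st Thursday of May 2029: May 3 2029.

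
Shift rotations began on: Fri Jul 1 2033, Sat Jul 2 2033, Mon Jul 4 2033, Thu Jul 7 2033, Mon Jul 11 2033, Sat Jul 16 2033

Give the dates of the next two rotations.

Gaps: 1, 2, 3, 4, 5 days — each gap is 1 larger than the previous one.
Next gap: 6 days. Sat Jul 16 2033 + 6 days = Fri Jul 22 2033.
Next gap: 7 days. Fri Jul 22 2033 + 7 days = Fri Jul 29 2033.

Fri Jul 22 2033, Fri Jul 29 2033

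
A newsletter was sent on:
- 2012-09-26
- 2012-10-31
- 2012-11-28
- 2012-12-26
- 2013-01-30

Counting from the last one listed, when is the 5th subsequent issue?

All Wednesdays; the gaps (35, 28, 28, 35) vary with month length.
This is the last Wednesday of each month.
February 2013 ends with Wednesday 2013-02-27.
Last Wednesday of March 2013: 2013-03-27.
Last Wednesday of April 2013: 2013-04-24.
Last Wednesday of May 2013: 2013-05-29.
Last Wednesday of June 2013: 2013-06-26.

2013-06-26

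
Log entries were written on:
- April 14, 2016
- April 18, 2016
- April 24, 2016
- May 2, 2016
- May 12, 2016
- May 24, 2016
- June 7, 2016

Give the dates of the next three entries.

June 23, 2016; July 11, 2016; July 31, 2016

Intervals are 4, 6, 8, 10, 12, 14 days — an arithmetic progression with common difference 2.
Next gap: 16 days. June 7, 2016 + 16 days = June 23, 2016.
Next gap: 18 days. June 23, 2016 + 18 days = July 11, 2016.
Next gap: 20 days. July 11, 2016 + 20 days = July 31, 2016.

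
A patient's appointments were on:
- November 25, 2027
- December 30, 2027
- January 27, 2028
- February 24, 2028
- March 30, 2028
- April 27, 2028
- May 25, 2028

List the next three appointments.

June 29, 2028; July 27, 2028; August 31, 2028

Every date is a Thursday; gaps 35, 28, 28, 35, 28, 28 days.
Each is the last Thursday of its month (at least one falls on the 29th or later, ruling out '4th Thursday').
June 2028 ends with Thursday June 29, 2028.
July 2028 ends with Thursday July 27, 2028.
August 2028 ends with Thursday August 31, 2028.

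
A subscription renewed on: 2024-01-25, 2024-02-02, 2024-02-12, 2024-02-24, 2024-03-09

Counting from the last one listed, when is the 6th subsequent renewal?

Intervals are 8, 10, 12, 14 days — an arithmetic progression with common difference 2.
Next gap: 16 days. 2024-03-09 + 16 days = 2024-03-25.
Next gap: 18 days. 2024-03-25 + 18 days = 2024-04-12.
Next gap: 20 days. 2024-04-12 + 20 days = 2024-05-02.
Next gap: 22 days. 2024-05-02 + 22 days = 2024-05-24.
Next gap: 24 days. 2024-05-24 + 24 days = 2024-06-17.
Next gap: 26 days. 2024-06-17 + 26 days = 2024-07-13.

2024-07-13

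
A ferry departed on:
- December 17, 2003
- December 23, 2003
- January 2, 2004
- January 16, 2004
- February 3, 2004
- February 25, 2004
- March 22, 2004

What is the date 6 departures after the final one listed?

Intervals are 6, 10, 14, 18, 22, 26 days — an arithmetic progression with common difference 4.
Next gap: 30 days. March 22, 2004 + 30 days = April 21, 2004.
Next gap: 34 days. April 21, 2004 + 34 days = May 25, 2004.
Next gap: 38 days. May 25, 2004 + 38 days = July 2, 2004.
Next gap: 42 days. July 2, 2004 + 42 days = August 13, 2004.
Next gap: 46 days. August 13, 2004 + 46 days = September 28, 2004.
Next gap: 50 days. September 28, 2004 + 50 days = November 17, 2004.

November 17, 2004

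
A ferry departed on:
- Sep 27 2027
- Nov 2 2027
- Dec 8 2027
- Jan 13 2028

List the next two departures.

Feb 18 2028, Mar 25 2028

Gaps between consecutive events: 36, 36, 36 days — a constant 36-day interval.
Jan 13 2028 + 36 days = Feb 18 2028.
Feb 18 2028 + 36 days = Mar 25 2028.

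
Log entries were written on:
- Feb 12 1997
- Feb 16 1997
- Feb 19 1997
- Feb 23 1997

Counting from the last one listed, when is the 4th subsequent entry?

The gap pattern 4, 3, 4 repeats every 2 events.
These are the Wednesdays and Sundays of each week.
Next Wednesday: Feb 26 1997.
Next Sunday: Mar 2 1997.
The following Wednesday is Mar 5 1997.
The following Sunday is Mar 9 1997.

Mar 9 1997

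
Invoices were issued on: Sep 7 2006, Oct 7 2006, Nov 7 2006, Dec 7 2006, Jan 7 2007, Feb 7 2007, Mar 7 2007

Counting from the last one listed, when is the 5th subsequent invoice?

Each date is the 7th; the gaps (30, 31, 30, 31, 31, 28) track the month lengths.
The rule is the 7th of each month.
April 2007: Apr 7 2007.
Next: May 2007 → May 7 2007.
Next: June 2007 → Jun 7 2007.
Next: July 2007 → Jul 7 2007.
Next: August 2007 → Aug 7 2007.

Aug 7 2007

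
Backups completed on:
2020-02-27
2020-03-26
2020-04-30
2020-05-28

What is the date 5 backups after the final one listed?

2020-10-29

These are Thursdays with 28, 35, 28-day gaps.
Each is the final Thursday of its month — 2020-04-30 is past the 28th, so '4th Thursday' doesn't fit.
Last Thursday of June 2020: 2020-06-25.
Last Thursday of July 2020: 2020-07-30.
Last Thursday of August 2020: 2020-08-27.
Last Thursday of September 2020: 2020-09-24.
Last Thursday of October 2020: 2020-10-29.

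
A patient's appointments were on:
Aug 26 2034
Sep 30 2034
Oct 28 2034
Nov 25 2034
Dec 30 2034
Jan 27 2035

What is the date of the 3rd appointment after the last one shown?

Every date is a Saturday; gaps 35, 28, 28, 35, 28 days.
Each is the last Saturday of its month (at least one falls on the 29th or later, ruling out '4th Saturday').
February 2035 ends with Saturday Feb 24 2035.
Last Saturday of March 2035: Mar 31 2035.
Last Saturday of April 2035: Apr 28 2035.

Apr 28 2035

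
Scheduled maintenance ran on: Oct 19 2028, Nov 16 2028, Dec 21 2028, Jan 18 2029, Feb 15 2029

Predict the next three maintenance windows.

All dates are Thursdays, 28, 35, 28, 28 days apart.
Specifically, the 3rd Thursday of each month.
3rd Thursday of March 2029: Mar 15 2029.
3rd Thursday of April 2029: Apr 19 2029.
May 2029 — 3rd Thursday is May 17 2029.

Mar 15 2029, Apr 19 2029, May 17 2029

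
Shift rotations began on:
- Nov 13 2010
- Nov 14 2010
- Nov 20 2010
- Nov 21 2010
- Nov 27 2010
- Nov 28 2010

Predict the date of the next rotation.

Dec 4 2010

Every event lands on a Saturday or Sunday (gaps cycle 1, 6, 1, 6, 1).
So the schedule is: every Saturday and Sunday.
Next Saturday: Dec 4 2010.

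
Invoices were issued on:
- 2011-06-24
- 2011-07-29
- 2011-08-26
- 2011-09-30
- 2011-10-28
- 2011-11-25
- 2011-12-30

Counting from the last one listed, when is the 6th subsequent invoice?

Every date is a Friday; gaps 35, 28, 35, 28, 28, 35 days.
Each is the last Friday of its month (at least one falls on the 29th or later, ruling out '4th Friday').
January 2012 ends with Friday 2012-01-27.
Last Friday of February 2012: 2012-02-24.
March 2012 ends with Friday 2012-03-30.
April 2012 ends with Friday 2012-04-27.
May 2012 ends with Friday 2012-05-25.
Last Friday of June 2012: 2012-06-29.

2012-06-29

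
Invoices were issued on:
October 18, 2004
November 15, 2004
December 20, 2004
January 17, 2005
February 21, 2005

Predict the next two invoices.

All dates are Mondays, 28, 35, 28, 35 days apart.
Specifically, the 3rd Monday of each month.
March 2005 — 3rd Monday is March 21, 2005.
April 2005 — 3rd Monday is April 18, 2005.

March 21, 2005; April 18, 2005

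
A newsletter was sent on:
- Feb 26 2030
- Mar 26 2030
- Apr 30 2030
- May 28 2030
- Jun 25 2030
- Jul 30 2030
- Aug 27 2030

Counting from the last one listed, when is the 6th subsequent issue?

Feb 25 2031

These are Tuesdays with 28, 35, 28, 28, 35, 28-day gaps.
Each is the final Tuesday of its month — Apr 30 2030 is past the 28th, so '4th Tuesday' doesn't fit.
September 2030 ends with Tuesday Sep 24 2030.
Last Tuesday of October 2030: Oct 29 2030.
November 2030 ends with Tuesday Nov 26 2030.
Last Tuesday of December 2030: Dec 31 2030.
January 2031 ends with Tuesday Jan 28 2031.
Last Tuesday of February 2031: Feb 25 2031.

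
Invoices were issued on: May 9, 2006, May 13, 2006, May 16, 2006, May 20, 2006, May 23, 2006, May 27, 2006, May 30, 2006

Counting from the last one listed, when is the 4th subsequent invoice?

The gap pattern 4, 3, 4, 3, 4, 3 repeats every 2 events.
These are the Tuesdays and Saturdays of each week.
The following Saturday is June 3, 2006.
The following Tuesday is June 6, 2006.
The following Saturday is June 10, 2006.
Next Tuesday: June 13, 2006.

June 13, 2006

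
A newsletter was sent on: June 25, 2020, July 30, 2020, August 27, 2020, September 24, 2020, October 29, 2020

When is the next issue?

These are Thursdays with 35, 28, 28, 35-day gaps.
Each is the final Thursday of its month — July 30, 2020 is past the 28th, so '4th Thursday' doesn't fit.
Last Thursday of November 2020: November 26, 2020.

November 26, 2020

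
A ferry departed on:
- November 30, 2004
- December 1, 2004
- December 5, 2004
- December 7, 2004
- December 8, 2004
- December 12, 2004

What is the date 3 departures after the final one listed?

December 19, 2004

Every event lands on a Tuesday or Wednesday or Sunday (gaps cycle 1, 4, 2, 1, 4).
So the schedule is: every Tuesday, Wednesday and Sunday.
The following Tuesday is December 14, 2004.
The following Wednesday is December 15, 2004.
The following Sunday is December 19, 2004.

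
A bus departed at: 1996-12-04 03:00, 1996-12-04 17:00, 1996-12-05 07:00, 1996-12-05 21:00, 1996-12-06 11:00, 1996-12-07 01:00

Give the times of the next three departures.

Spacing: 14, 14, 14, 14, 14 h — constant 14 h.
1996-12-07 01:00 + 14 h = 1996-12-07 15:00.
1996-12-07 15:00 + 14 h = 1996-12-08 05:00.
1996-12-08 05:00 + 14 h = 1996-12-08 19:00.

1996-12-07 15:00, 1996-12-08 05:00, 1996-12-08 19:00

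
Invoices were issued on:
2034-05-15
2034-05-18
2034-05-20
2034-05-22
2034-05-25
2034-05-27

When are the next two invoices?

The gap pattern 3, 2, 2, 3, 2 repeats every 3 events.
These are the Mondays, Thursdays and Saturdays of each week.
Next Monday: 2034-05-29.
Next Thursday: 2034-06-01.

2034-05-29, 2034-06-01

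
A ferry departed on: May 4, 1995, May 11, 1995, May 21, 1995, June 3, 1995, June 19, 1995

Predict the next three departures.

Intervals are 7, 10, 13, 16 days — an arithmetic progression with common difference 3.
Next gap: 19 days. June 19, 1995 + 19 days = July 8, 1995.
Next gap: 22 days. July 8, 1995 + 22 days = July 30, 1995.
Next gap: 25 days. July 30, 1995 + 25 days = August 24, 1995.

July 8, 1995; July 30, 1995; August 24, 1995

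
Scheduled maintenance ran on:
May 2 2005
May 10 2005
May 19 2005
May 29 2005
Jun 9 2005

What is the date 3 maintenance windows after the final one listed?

Gaps: 8, 9, 10, 11 days — each gap is 1 larger than the previous one.
Next gap: 12 days. Jun 9 2005 + 12 days = Jun 21 2005.
Next gap: 13 days. Jun 21 2005 + 13 days = Jul 4 2005.
Next gap: 14 days. Jul 4 2005 + 14 days = Jul 18 2005.

Jul 18 2005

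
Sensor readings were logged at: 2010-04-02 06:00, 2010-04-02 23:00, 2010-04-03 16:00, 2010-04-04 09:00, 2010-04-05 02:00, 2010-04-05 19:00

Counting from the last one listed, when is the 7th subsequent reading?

Spacing: 17, 17, 17, 17, 17 h — constant 17 h.
2010-04-05 19:00 + 17 h = 2010-04-06 12:00.
2010-04-06 12:00 + 17 h = 2010-04-07 05:00.
2010-04-07 05:00 + 17 h = 2010-04-07 22:00.
2010-04-07 22:00 + 17 h = 2010-04-08 15:00.
2010-04-08 15:00 + 17 h = 2010-04-09 08:00.
2010-04-09 08:00 + 17 h = 2010-04-10 01:00.
2010-04-10 01:00 + 17 h = 2010-04-10 18:00.

2010-04-10 18:00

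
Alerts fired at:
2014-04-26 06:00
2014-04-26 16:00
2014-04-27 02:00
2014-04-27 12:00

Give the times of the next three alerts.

2014-04-27 22:00, 2014-04-28 08:00, 2014-04-28 18:00

Spacing: 10, 10, 10 h — constant 10 h.
2014-04-27 12:00 + 10 h = 2014-04-27 22:00.
2014-04-27 22:00 + 10 h = 2014-04-28 08:00.
2014-04-28 08:00 + 10 h = 2014-04-28 18:00.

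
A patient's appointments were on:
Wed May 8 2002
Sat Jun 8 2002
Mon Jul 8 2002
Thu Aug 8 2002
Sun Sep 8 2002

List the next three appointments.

Each date is the 8th; the gaps (31, 30, 31, 31) track the month lengths.
The rule is the 8th of each month.
October 2002: Tue Oct 8 2002.
November 2002: Fri Nov 8 2002.
December 2002: Sun Dec 8 2002.

Tue Oct 8 2002, Fri Nov 8 2002, Sun Dec 8 2002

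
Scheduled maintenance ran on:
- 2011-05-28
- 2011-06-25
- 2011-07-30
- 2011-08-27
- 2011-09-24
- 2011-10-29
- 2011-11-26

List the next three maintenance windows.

These are Saturdays with 28, 35, 28, 28, 35, 28-day gaps.
Each is the final Saturday of its month — 2011-07-30 is past the 28th, so '4th Saturday' doesn't fit.
December 2011 ends with Saturday 2011-12-31.
Last Saturday of January 2012: 2012-01-28.
February 2012 ends with Saturday 2012-02-25.

2011-12-31, 2012-01-28, 2012-02-25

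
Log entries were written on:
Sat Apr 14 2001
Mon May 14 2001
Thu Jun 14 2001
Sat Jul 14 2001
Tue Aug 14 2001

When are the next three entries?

The day-of-month is always 14 (30, 31, 30, 31 days between events).
So this recurs on the 14th of each month.
Next: September 2001 → Fri Sep 14 2001.
October 2001: Sun Oct 14 2001.
Next: November 2001 → Wed Nov 14 2001.

Fri Sep 14 2001, Sun Oct 14 2001, Wed Nov 14 2001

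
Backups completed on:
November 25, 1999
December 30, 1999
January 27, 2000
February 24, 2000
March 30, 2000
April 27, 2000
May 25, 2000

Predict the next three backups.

June 29, 2000; July 27, 2000; August 31, 2000

Every date is a Thursday; gaps 35, 28, 28, 35, 28, 28 days.
Each is the last Thursday of its month (at least one falls on the 29th or later, ruling out '4th Thursday').
June 2000 ends with Thursday June 29, 2000.
Last Thursday of July 2000: July 27, 2000.
August 2000 ends with Thursday August 31, 2000.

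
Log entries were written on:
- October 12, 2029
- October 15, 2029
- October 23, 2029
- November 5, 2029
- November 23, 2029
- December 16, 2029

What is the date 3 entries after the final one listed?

The spacing grows by 5 each time: 3, 8, 13, 18, 23 days.
Next gap: 28 days. December 16, 2029 + 28 days = January 13, 2030.
Next gap: 33 days. January 13, 2030 + 33 days = February 15, 2030.
Next gap: 38 days. February 15, 2030 + 38 days = March 25, 2030.

March 25, 2030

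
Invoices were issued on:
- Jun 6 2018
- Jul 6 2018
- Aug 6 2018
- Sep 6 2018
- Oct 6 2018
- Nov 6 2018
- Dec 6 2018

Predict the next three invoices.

Jan 6 2019, Feb 6 2019, Mar 6 2019

The day-of-month is always 6 (30, 31, 31, 30, 31, 30 days between events).
So this recurs on the 6th of each month.
January 2019: Jan 6 2019.
Next: February 2019 → Feb 6 2019.
March 2019: Mar 6 2019.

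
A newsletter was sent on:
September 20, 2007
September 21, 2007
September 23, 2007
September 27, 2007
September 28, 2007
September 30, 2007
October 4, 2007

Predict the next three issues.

October 5, 2007; October 7, 2007; October 11, 2007

Gaps: 1, 2, 4, 1, 2, 4 days — not constant, but cyclic with period 3.
The events fall on every Thursday, Friday and Sunday.
The following Friday is October 5, 2007.
Next Sunday: October 7, 2007.
The following Thursday is October 11, 2007.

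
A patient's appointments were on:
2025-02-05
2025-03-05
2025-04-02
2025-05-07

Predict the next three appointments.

These are Wednesdays at 28- or 35-day spacing (28, 28, 35).
The pattern: 1st Wednesday of the month.
June 2025 — 1st Wednesday is 2025-06-04.
1st Wednesday of July 2025: 2025-07-02.
1st Wednesday of August 2025: 2025-08-06.

2025-06-04, 2025-07-02, 2025-08-06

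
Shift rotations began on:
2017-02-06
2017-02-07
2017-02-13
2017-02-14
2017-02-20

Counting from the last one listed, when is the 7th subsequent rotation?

2017-03-14

The gap pattern 1, 6, 1, 6 repeats every 2 events.
These are the Mondays and Tuesdays of each week.
Next Tuesday: 2017-02-21.
Next Monday: 2017-02-27.
The following Tuesday is 2017-02-28.
The following Monday is 2017-03-06.
Next Tuesday: 2017-03-07.
The following Monday is 2017-03-13.
Next Tuesday: 2017-03-14.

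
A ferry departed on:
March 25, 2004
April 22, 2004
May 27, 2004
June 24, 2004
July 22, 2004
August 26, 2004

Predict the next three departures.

All dates are Thursdays, 28, 35, 28, 28, 35 days apart.
Specifically, the 4th Thursday of each month.
4th Thursday of September 2004: September 23, 2004.
4th Thursday of October 2004: October 28, 2004.
4th Thursday of November 2004: November 25, 2004.

September 23, 2004; October 28, 2004; November 25, 2004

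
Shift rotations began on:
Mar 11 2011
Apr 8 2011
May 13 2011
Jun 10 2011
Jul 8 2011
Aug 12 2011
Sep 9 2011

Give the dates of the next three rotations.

Gaps: 28, 35, 28, 28, 35, 28 days — a mix of 28 and 35. Every date is a Friday.
Each is the 2nd Friday of its month.
2nd Friday of October 2011: Oct 14 2011.
2nd Friday of November 2011: Nov 11 2011.
2nd Friday of December 2011: Dec 9 2011.

Oct 14 2011, Nov 11 2011, Dec 9 2011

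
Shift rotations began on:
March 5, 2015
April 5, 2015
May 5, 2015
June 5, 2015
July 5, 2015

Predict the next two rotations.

August 5, 2015; September 5, 2015

The day-of-month is always 5 (31, 30, 31, 30 days between events).
So this recurs on the 5th of each month.
August 2015: August 5, 2015.
Next: September 2015 → September 5, 2015.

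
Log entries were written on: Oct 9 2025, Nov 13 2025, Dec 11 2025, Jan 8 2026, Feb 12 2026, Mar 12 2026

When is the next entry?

All dates are Thursdays, 35, 28, 28, 35, 28 days apart.
Specifically, the 2nd Thursday of each month.
2nd Thursday of April 2026: Apr 9 2026.

Apr 9 2026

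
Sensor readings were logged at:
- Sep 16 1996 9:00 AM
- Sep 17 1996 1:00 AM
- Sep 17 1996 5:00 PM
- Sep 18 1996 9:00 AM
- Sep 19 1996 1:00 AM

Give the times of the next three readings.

Sep 19 1996 5:00 PM, Sep 20 1996 9:00 AM, Sep 21 1996 1:00 AM

Spacing: 16, 16, 16, 16 h — constant 16 h.
Sep 19 1996 1:00 AM + 16 h = Sep 19 1996 5:00 PM.
Sep 19 1996 5:00 PM + 16 h = Sep 20 1996 9:00 AM.
Sep 20 1996 9:00 AM + 16 h = Sep 21 1996 1:00 AM.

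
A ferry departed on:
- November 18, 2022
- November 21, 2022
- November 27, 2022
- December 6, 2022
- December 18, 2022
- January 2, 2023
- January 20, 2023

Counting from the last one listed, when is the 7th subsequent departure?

Intervals are 3, 6, 9, 12, 15, 18 days — an arithmetic progression with common difference 3.
Next gap: 21 days. January 20, 2023 + 21 days = February 10, 2023.
Next gap: 24 days. February 10, 2023 + 24 days = March 6, 2023.
Next gap: 27 days. March 6, 2023 + 27 days = April 2, 2023.
Next gap: 30 days. April 2, 2023 + 30 days = May 2, 2023.
Next gap: 33 days. May 2, 2023 + 33 days = June 4, 2023.
Next gap: 36 days. June 4, 2023 + 36 days = July 10, 2023.
Next gap: 39 days. July 10, 2023 + 39 days = August 18, 2023.

August 18, 2023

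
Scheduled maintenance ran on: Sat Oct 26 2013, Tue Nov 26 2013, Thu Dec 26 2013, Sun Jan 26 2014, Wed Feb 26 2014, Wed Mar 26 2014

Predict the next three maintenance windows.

Sat Apr 26 2014, Mon May 26 2014, Thu Jun 26 2014

Gaps: 31, 30, 31, 31, 28 days — not constant. Every event is on the 26th of the month.
Pattern: the 26th of each month.
Next: April 2014 → Sat Apr 26 2014.
May 2014: Mon May 26 2014.
Next: June 2014 → Thu Jun 26 2014.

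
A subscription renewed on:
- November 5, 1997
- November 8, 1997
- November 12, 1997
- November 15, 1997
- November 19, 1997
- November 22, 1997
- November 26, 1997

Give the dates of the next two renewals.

Every event lands on a Wednesday or Saturday (gaps cycle 3, 4, 3, 4, 3, 4).
So the schedule is: every Wednesday and Saturday.
The following Saturday is November 29, 1997.
Next Wednesday: December 3, 1997.

November 29, 1997; December 3, 1997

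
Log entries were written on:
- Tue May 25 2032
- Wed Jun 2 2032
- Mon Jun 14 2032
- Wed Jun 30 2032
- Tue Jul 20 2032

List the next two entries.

Fri Aug 13 2032, Fri Sep 10 2032

Intervals are 8, 12, 16, 20 days — an arithmetic progression with common difference 4.
Next gap: 24 days. Tue Jul 20 2032 + 24 days = Fri Aug 13 2032.
Next gap: 28 days. Fri Aug 13 2032 + 28 days = Fri Sep 10 2032.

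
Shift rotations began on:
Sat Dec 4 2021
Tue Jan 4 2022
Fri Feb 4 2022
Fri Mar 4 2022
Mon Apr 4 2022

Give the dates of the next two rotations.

The day-of-month is always 4 (31, 31, 28, 31 days between events).
So this recurs on the 4th of each month.
May 2022: Wed May 4 2022.
Next: June 2022 → Sat Jun 4 2022.

Wed May 4 2022, Sat Jun 4 2022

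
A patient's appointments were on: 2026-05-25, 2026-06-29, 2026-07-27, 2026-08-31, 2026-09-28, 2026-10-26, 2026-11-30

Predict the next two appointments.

2026-12-28, 2027-01-25

All Mondays; the gaps (35, 28, 35, 28, 28, 35) vary with month length.
This is the last Monday of each month.
Last Monday of December 2026: 2026-12-28.
Last Monday of January 2027: 2027-01-25.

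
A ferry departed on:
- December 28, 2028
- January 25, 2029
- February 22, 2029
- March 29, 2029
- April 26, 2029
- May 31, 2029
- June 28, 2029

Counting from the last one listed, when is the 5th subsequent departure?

All Thursdays; the gaps (28, 28, 35, 28, 35, 28) vary with month length.
This is the last Thursday of each month.
Last Thursday of July 2029: July 26, 2029.
Last Thursday of August 2029: August 30, 2029.
Last Thursday of September 2029: September 27, 2029.
Last Thursday of October 2029: October 25, 2029.
Last Thursday of November 2029: November 29, 2029.

November 29, 2029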